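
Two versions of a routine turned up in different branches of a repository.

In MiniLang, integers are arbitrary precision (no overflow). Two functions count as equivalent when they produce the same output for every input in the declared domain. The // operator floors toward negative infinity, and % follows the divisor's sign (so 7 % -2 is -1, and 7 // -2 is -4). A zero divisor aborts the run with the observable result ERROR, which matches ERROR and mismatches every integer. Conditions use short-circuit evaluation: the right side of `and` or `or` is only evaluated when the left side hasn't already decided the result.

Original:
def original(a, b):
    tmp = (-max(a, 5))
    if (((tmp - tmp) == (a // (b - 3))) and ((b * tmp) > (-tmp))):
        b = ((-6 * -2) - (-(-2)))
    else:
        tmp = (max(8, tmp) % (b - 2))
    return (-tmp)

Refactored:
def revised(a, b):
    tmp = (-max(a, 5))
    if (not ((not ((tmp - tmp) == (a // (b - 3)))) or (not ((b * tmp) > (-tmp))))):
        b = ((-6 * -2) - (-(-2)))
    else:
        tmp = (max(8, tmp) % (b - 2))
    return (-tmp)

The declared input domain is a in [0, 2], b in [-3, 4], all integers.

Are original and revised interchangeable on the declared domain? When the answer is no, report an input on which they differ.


The two versions differ — the changes include boolean connective usage differs.
One worked example (a=2, b=1) — original: tmp = -5; (((tmp - tmp) == (a // (b - 3))) and ((b * tmp) > (-tmp))) -> false; tmp = 0; return 0; revised: tmp = -5; (not ((not ((tmp - tmp) == (a // (b - 3)))) or (not ((b * tmp) > (-tmp))))) -> false; tmp = 0; return 0; agreement on 0.
Every one of the 24 inputs gives matching results.
verdict: equivalent


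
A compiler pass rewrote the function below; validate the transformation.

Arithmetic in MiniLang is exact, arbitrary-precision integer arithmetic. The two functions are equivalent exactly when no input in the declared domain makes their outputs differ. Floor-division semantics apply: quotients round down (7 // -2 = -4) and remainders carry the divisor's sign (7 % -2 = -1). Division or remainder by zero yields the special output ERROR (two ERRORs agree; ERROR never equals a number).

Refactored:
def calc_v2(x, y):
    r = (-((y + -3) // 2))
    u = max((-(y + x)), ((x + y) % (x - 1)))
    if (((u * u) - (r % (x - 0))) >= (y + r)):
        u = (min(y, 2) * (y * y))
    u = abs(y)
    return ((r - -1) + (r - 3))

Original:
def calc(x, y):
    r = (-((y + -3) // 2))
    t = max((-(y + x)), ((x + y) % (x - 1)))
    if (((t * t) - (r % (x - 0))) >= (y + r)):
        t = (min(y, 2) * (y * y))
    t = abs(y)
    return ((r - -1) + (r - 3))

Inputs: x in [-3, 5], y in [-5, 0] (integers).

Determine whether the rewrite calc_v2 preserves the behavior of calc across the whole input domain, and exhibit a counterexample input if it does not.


Differences: local variable names differ — yet all 54 inputs agree.
verdict: equivalent


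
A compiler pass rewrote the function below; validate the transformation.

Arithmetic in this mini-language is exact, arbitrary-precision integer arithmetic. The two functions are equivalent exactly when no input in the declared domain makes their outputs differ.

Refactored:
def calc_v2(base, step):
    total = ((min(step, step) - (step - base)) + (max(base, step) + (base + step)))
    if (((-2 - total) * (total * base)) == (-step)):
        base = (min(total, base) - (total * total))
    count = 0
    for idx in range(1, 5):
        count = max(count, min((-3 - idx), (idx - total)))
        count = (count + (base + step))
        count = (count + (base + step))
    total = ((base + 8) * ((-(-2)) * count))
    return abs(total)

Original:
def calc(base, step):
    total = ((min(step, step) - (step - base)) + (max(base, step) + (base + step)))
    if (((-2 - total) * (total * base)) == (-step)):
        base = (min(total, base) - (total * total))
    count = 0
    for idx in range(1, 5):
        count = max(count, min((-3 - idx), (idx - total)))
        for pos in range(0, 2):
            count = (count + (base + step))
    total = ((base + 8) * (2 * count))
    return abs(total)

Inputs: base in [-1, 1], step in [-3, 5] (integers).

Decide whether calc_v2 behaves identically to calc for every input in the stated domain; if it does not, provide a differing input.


Comparing the listings, the differences include: loop structure differs; and local variable names differ; and arithmetic usage differs.
As a probe, take base=0, step=-3: calc runs total becomes -3; next (((-2 - total) * (total * base)) == (-step)) evaluates to false; next count becomes 0; next at idx=1:; next count becomes 0; next at pos=0:; next count becomes -3; next at pos=1:; next count becomes -6; next at idx=2:; next count becomes -5; next at pos=0:; next count becomes -8; next at pos=1:; next count becomes -11; next at idx=3:; next count becomes -6; next at pos=0:; next count becomes -9; next at pos=1:; next count becomes -12; next at idx=4:; next count becomes -7; next at pos=0:; next count becomes -10; next at pos=1:; next count becomes -13; next total becomes -208; next final value 208; calc_v2 runs total becomes -3; next (((-2 - total) * (total * base)) == (-step)) evaluates to false; next count becomes 0; next at idx=1:; next count becomes 0; next count becomes -3; next count becomes -6; next at idx=2:; next count becomes -5; next count becomes -8; next count becomes -11; next at idx=3:; next count becomes -6; next count becomes -9; next count becomes -12; next at idx=4:; next count becomes -7; next count becomes -10; next count becomes -13; next total becomes -208; next final value 208; both end at 208.
Sweeping the whole domain (27 inputs) finds no disagreement.
verdict: equivalent


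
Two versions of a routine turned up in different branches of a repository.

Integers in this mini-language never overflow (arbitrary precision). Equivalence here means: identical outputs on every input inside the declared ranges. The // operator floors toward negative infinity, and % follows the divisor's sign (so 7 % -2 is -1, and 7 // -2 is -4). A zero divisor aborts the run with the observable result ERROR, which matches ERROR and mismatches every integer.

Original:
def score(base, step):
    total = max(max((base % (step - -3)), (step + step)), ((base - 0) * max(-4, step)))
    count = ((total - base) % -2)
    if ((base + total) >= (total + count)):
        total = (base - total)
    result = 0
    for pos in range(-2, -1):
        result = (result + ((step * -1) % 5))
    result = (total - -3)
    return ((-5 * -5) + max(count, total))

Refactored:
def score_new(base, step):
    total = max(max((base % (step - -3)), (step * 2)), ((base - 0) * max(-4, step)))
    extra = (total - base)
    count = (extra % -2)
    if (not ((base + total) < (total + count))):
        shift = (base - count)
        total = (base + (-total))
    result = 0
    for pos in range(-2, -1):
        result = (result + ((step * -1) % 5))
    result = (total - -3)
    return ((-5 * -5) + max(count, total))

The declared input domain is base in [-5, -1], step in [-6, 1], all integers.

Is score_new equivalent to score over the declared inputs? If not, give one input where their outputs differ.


This is a faithful refactor — comparison usage differs; local variable names differ; boolean connective usage differs; statement counts differ; constant usage differs; arithmetic usage differs, but the computed results match everywhere.
As a probe, take base=-5, step=1: score runs total = 3; count = 0; ((base + total) >= (total + count)) -> false; result = 0; [pos=-2]; result = 4; result = 6; return 28; score_new runs total = 3; extra = 8; count = 0; (not ((base + total) < (total + count))) -> false; result = 0; [pos=-2]; result = 4; result = 6; return 28; both end at 28.
An exhaustive pass over the 40 declared inputs shows identical outputs.
verdict: equivalent


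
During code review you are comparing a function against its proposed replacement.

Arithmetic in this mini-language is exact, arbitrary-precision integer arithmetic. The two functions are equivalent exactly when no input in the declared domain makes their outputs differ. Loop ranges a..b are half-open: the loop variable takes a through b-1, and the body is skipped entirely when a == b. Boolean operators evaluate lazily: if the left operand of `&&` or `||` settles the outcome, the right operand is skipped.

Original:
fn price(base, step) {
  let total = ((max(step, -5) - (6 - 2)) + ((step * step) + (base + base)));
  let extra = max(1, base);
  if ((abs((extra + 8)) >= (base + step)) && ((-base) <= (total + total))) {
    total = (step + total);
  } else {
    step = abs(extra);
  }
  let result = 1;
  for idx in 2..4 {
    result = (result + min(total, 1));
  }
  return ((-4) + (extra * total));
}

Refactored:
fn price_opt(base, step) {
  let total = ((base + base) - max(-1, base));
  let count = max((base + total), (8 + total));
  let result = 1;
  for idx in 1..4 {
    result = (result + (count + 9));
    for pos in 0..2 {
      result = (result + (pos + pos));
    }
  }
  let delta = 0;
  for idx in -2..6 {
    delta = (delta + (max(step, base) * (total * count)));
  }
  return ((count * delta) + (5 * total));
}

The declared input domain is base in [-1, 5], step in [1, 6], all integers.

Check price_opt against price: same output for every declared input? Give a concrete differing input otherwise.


The rewrite breaks on base=-1, step=1, where the results are -8 and -397.
price: total becomes -4; next extra becomes 1; next ((abs((extra + 8)) >= (base + step)) && ((-base) <= (total + total))) evaluates to false; next step becomes 1; next result becomes 1; next at idx=2:; next result becomes -3; next at idx=3:; next result becomes -7; next final value -8
price_opt: total becomes -1; next count becomes 7; next result becomes 1; next at idx=1:; next result becomes 17; next at pos=0:; next result becomes 17; next at pos=1:; next result becomes 19; next at idx=2:; next result becomes 35; next at pos=0:; next result becomes 35; next at pos=1:; next result becomes 37; next at idx=3:; next result becomes 53; next at pos=0:; next result becomes 53; next at pos=1:; next result becomes 55; next delta becomes 0; next at idx=-2:; next delta becomes -7; next at idx=-1:; next delta becomes -14; next at idx=0:; next delta becomes -21; next at idx=1:; next delta becomes -28; next at idx=2:; next delta becomes -35; next at idx=3:; next delta becomes -42; next at idx=4:; next delta becomes -49; next at idx=5:; next delta becomes -56; next final value -397
verdict: not equivalent; witness: base=-1, step=1


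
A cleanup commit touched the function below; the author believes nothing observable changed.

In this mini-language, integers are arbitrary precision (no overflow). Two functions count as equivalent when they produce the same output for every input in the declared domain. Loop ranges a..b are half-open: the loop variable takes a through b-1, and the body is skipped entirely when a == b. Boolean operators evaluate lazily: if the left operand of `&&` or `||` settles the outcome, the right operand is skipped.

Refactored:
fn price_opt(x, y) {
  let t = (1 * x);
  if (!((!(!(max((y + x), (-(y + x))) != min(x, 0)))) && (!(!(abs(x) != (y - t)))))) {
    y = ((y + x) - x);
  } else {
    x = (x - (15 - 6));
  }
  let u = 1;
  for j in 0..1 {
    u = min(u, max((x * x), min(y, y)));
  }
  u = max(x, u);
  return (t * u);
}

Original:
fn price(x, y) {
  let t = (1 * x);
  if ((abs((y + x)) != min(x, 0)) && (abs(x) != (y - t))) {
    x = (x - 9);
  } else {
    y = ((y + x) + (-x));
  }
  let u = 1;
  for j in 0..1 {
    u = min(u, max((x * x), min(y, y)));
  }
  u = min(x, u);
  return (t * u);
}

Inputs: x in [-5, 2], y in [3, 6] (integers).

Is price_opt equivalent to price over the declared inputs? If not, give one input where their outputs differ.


Consider the input x=-5, y=3.
price: t=-5, then ((abs((y + x)) != min(x, 0)) && (abs(x) != (y - t))) is true, then x=-14, then u=1, then (j=0), then u=1, then u=-14, then returns 70
price_opt: t=-5, then (!((!(!(max((y + x), (-(y + x))) != min(x, 0)))) && (!(!(abs(x) != (y - t)))))) is false, then x=-14, then u=1, then (j=0), then u=1, then u=1, then returns -5
70 and -5 differ, so these are not the same function on this domain.
verdict: not equivalent; witness: x=-5, y=3


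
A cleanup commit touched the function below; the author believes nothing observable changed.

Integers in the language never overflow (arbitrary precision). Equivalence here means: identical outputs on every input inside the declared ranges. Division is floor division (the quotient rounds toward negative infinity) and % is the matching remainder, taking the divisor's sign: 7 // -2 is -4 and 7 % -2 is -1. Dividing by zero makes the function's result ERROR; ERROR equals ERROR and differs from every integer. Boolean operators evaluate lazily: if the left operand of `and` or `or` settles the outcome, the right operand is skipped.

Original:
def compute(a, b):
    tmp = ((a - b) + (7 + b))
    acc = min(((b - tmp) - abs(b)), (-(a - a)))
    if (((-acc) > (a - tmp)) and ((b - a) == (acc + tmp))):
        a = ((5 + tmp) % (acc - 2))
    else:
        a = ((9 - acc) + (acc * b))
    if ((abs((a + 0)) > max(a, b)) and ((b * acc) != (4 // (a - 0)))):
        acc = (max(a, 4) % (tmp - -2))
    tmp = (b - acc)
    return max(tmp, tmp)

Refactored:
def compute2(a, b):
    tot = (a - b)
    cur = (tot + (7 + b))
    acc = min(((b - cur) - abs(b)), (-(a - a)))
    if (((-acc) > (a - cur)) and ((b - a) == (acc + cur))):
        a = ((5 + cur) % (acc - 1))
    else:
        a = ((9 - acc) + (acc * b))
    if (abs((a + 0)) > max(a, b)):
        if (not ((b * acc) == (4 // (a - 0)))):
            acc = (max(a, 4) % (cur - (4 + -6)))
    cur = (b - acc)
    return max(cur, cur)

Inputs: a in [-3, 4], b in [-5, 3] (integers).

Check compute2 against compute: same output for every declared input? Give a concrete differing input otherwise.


Run the pair on a=2, b=-2.
compute: tmp becomes 9; next acc becomes -13; next (((-acc) > (a - tmp)) and ((b - a) == (acc + tmp))) evaluates to true; next a becomes -1; next ((abs((a + 0)) > max(a, b)) and ((b * acc) != (4 // (a - 0)))) evaluates to true; next acc becomes 4; next tmp becomes -6; next final value -6
compute2: tot becomes 4; next cur becomes 9; next acc becomes -13; next (((-acc) > (a - cur)) and ((b - a) == (acc + cur))) evaluates to true; next a becomes 0; next (abs((a + 0)) > max(a, b)) evaluates to false; next cur becomes 11; next final value 11
-6 and 11 differ, so these are not the same function on this domain.
verdict: not equivalent; witness: a=2, b=-2


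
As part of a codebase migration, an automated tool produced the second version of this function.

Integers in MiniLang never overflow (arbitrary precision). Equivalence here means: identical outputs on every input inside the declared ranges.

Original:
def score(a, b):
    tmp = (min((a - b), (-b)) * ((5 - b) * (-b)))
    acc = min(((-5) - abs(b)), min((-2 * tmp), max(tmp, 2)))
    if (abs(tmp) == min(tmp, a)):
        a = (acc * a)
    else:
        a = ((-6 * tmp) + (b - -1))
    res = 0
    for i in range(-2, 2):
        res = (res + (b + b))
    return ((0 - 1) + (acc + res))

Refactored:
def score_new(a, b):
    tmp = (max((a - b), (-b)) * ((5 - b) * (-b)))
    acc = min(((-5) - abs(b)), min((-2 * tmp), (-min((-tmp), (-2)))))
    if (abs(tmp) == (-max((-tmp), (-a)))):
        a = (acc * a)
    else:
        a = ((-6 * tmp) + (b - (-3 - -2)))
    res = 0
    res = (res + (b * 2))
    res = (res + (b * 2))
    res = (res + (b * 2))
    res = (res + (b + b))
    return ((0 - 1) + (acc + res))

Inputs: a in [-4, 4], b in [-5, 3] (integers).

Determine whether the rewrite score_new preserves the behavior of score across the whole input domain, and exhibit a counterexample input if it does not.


Not equivalent: a=-4, b=-5 separates them (-141 vs -541).
score: tmp := 50 | acc := -100 | (abs(tmp) == min(tmp, a)): false | a := -304 | res := 0 | iter i=-2: | res := -10 | iter i=-1: | res := -20 | iter i=0: | res := -30 | iter i=1: | res := -40 | result -141
score_new: tmp := 250 | acc := -500 | (abs(tmp) == (-max((-tmp), (-a)))): false | a := -1504 | res := 0 | res := -10 | res := -20 | res := -30 | res := -40 | result -541
verdict: not equivalent; witness: a=-4, b=-5


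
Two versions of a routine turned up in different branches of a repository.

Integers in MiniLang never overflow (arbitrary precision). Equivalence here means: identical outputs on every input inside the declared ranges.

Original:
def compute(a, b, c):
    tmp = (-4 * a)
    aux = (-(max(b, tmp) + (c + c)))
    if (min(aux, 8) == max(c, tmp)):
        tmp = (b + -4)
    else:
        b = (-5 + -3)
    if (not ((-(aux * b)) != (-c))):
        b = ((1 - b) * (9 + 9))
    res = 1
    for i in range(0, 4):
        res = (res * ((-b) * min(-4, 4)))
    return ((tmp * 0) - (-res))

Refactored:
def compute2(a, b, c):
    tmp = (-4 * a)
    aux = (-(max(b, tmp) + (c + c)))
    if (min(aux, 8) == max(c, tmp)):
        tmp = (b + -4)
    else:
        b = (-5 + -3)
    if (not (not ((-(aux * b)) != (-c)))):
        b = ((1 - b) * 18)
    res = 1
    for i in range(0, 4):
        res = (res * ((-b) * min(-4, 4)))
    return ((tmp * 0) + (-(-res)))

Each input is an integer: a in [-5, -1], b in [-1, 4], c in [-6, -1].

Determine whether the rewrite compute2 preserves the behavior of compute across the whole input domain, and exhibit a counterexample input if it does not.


Try a=-5, b=-1, c=-6.
compute: tmp := 20 | aux := -8 | (min(aux, 8) == max(c, tmp)): false | b := -8 | (not ((-(aux * b)) != (-c))): false | res := 1 | iter i=0: | res := -32 | iter i=1: | res := 1024 | iter i=2: | res := -32768 | iter i=3: | res := 1048576 | result 1048576
compute2: tmp := 20 | aux := -8 | (min(aux, 8) == max(c, tmp)): false | b := -8 | (not (not ((-(aux * b)) != (-c)))): true | b := 162 | res := 1 | iter i=0: | res := 648 | iter i=1: | res := 419904 | iter i=2: | res := 272097792 | iter i=3: | res := 176319369216 | result 176319369216
1048576 against 176319369216: the behavior changed.
verdict: not equivalent; witness: a=-5, b=-1, c=-6


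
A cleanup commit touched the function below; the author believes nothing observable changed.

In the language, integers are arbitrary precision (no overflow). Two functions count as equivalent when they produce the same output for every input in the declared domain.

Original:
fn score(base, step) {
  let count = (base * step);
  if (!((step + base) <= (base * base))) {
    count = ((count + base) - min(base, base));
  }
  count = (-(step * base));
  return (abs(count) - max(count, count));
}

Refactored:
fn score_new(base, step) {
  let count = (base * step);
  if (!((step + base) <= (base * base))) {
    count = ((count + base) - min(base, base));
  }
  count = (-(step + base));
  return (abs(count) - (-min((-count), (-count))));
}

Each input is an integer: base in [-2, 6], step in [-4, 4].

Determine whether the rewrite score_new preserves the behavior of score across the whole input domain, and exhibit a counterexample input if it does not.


Consider the input base=-2, step=-4.
score: count=8, then (!((step + base) <= (base * base))) is false, then count=-8, then returns 16
score_new: count=8, then (!((step + base) <= (base * base))) is false, then count=6, then returns 0
16 against 0: the behavior changed.
verdict: not equivalent; witness: base=-2, step=-4


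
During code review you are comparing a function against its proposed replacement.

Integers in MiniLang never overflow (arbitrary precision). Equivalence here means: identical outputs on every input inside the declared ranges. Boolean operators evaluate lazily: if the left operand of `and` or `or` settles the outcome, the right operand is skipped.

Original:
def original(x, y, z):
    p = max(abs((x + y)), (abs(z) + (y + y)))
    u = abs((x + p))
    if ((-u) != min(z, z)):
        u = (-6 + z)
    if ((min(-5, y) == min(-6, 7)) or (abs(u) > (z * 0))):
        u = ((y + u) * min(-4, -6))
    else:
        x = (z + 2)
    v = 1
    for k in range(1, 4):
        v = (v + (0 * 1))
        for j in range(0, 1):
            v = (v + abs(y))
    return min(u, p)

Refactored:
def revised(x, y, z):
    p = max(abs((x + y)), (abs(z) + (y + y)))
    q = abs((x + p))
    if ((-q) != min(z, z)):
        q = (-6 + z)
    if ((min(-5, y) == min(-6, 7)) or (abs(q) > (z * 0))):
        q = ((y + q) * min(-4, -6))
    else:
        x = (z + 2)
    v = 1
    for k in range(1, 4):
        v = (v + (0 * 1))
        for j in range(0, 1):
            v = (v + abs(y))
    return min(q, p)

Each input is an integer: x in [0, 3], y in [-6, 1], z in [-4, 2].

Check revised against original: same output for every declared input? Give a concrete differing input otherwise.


Reading the diff, among the changes: local variable names differ.
As a probe, take x=2, y=1, z=0: original runs p=3, then u=5, then ((-u) != min(z, z)) is true, then u=-6, then ((min(-5, y) == min(-6, 7)) or (abs(u) > (z * 0))) is true, then u=30, then v=1, then (k=1), then v=1, then (j=0), then v=2, then (k=2), then v=2, then (j=0), then v=3, then (k=3), then v=3, then (j=0), then v=4, then returns 3; revised runs p=3, then q=5, then ((-q) != min(z, z)) is true, then q=-6, then ((min(-5, y) == min(-6, 7)) or (abs(q) > (z * 0))) is true, then q=30, then v=1, then (k=1), then v=1, then (j=0), then v=2, then (k=2), then v=2, then (j=0), then v=3, then (k=3), then v=3, then (j=0), then v=4, then returns 3; both end at 3.
Sweeping the whole domain (224 inputs) finds no disagreement.
verdict: equivalent


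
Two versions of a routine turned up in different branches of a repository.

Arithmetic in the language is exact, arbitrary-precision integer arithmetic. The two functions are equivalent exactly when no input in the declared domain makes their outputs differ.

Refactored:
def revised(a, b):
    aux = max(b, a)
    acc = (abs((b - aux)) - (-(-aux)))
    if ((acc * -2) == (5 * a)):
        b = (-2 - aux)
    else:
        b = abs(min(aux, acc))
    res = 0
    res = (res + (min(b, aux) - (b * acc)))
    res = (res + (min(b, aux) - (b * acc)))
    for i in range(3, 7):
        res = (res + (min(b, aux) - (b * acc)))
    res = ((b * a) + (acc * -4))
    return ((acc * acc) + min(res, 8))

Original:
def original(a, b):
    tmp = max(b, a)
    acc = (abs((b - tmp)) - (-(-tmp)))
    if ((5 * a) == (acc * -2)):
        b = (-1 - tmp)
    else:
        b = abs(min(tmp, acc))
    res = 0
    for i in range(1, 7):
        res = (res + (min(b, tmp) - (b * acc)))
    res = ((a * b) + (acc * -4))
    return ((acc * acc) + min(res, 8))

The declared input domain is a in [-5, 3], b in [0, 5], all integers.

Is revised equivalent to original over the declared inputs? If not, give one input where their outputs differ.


Try a=2, b=5.
original: tmp=5, then acc=-5, then ((5 * a) == (acc * -2)) is true, then b=-6, then res=0, then (i=1), then res=-36, then (i=2), then res=-72, then (i=3), then res=-108, then (i=4), then res=-144, then (i=5), then res=-180, then (i=6), then res=-216, then res=8, then returns 33
revised: aux=5, then acc=-5, then ((acc * -2) == (5 * a)) is true, then b=-7, then res=0, then res=-42, then res=-84, then (i=3), then res=-126, then (i=4), then res=-168, then (i=5), then res=-210, then (i=6), then res=-252, then res=6, then returns 31
33 and 31 differ, so these are not the same function on this domain.
verdict: not equivalent; witness: a=2, b=5


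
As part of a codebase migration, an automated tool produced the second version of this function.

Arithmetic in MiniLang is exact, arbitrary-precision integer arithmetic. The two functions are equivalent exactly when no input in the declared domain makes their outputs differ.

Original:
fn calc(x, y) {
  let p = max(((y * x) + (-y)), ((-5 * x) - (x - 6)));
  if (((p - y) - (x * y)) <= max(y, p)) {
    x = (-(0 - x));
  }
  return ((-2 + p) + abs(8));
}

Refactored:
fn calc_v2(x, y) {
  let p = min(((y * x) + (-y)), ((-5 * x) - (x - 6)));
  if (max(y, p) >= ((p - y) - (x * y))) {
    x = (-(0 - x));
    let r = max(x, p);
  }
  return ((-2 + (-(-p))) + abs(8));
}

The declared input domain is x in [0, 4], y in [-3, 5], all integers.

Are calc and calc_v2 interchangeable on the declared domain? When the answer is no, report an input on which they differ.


The rewrite breaks on x=0, y=-3, where the results are 12 and 9.
calc: p = 6; (((p - y) - (x * y)) <= max(y, p)) -> false; return 12
calc_v2: p = 3; (max(y, p) >= ((p - y) - (x * y))) -> false; return 9
verdict: not equivalent; witness: x=0, y=-3


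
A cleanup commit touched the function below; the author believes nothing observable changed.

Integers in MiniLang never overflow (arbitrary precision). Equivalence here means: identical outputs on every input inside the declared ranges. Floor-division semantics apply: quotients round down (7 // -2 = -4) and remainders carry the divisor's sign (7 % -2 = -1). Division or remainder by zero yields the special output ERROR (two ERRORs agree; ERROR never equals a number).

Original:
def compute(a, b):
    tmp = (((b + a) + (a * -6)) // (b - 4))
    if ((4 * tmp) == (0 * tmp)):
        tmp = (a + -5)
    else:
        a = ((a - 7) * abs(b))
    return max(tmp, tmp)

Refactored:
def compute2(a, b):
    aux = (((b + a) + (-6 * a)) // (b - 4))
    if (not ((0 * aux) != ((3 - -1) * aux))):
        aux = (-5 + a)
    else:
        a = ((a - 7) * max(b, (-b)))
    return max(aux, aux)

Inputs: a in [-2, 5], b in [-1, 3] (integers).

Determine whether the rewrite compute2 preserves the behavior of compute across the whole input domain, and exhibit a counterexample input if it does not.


Equivalent — the differences include constant usage differs; and boolean connective usage differs; and min/max/abs usage differs; and local variable names differ; and arithmetic usage differs; and comparison usage differs, yet no declared input distinguishes the two.
Spot check at a=-1, b=3 — compute: tmp becomes -8; next ((4 * tmp) == (0 * tmp)) evaluates to false; next a becomes -24; next final value -8. compute2: aux becomes -8; next (not ((0 * aux) != ((3 - -1) * aux))) evaluates to false; next a becomes -24; next final value -8. Both give -8.
Across all 40 domain points the two functions coincide.
verdict: equivalent


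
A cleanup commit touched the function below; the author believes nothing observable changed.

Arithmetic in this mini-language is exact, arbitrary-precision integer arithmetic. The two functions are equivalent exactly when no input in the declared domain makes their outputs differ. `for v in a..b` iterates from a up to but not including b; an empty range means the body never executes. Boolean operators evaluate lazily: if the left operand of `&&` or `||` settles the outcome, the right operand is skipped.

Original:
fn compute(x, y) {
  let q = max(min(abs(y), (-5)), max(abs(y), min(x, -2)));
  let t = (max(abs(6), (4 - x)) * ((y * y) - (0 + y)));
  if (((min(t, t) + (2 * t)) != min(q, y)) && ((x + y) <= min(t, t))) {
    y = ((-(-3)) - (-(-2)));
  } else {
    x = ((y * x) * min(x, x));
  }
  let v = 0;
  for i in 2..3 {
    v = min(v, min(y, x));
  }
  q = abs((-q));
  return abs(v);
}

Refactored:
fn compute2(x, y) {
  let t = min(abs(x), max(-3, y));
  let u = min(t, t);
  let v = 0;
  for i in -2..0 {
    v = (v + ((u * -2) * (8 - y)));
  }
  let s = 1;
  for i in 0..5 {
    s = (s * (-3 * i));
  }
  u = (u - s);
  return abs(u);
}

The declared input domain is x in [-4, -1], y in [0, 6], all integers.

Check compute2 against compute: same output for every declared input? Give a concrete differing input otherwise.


Try x=-4, y=1.
compute: q := 1 | t := 0 | (((min(t, t) + (2 * t)) != min(q, y)) && ((x + y) <= min(t, t))): true | y := 1 | v := 0 | iter i=2: | v := -4 | q := 1 | result 4
compute2: t := 1 | u := 1 | v := 0 | iter i=-2: | v := -14 | iter i=-1: | v := -28 | s := 1 | iter i=0: | s := 0 | iter i=1: | s := 0 | iter i=2: | s := 0 | iter i=3: | s := 0 | iter i=4: | s := 0 | u := 1 | result 1
4 against 1: the behavior changed.
verdict: not equivalent; witness: x=-4, y=1


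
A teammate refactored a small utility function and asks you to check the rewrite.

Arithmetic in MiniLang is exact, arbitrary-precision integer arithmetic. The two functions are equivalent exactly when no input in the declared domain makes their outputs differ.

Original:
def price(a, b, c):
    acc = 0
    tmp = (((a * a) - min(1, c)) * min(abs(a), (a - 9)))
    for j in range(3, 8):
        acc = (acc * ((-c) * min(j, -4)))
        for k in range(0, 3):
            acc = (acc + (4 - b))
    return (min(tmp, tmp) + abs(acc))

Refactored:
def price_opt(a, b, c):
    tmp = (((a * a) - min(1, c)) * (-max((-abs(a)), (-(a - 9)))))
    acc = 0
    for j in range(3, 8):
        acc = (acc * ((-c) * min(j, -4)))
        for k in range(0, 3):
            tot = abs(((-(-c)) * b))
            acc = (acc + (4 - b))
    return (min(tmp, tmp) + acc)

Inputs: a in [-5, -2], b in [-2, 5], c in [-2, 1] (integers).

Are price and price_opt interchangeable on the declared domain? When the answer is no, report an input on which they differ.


Not equivalent: a=-5, b=5, c=-2 separates them (10545 vs -11301).
price: acc becomes 0; next tmp becomes -378; next at j=3:; next acc becomes 0; next at k=0:; next acc becomes -1; next at k=1:; next acc becomes -2; next at k=2:; next acc becomes -3; next at j=4:; next acc becomes 24; next at k=0:; next acc becomes 23; next at k=1:; next acc becomes 22; next at k=2:; next acc becomes 21; next at j=5:; next acc becomes -168; next at k=0:; next acc becomes -169; next at k=1:; next acc becomes -170; next at k=2:; next acc becomes -171; next at j=6:; next acc becomes 1368; next at k=0:; next acc becomes 1367; next at k=1:; next acc becomes 1366; next at k=2:; next acc becomes 1365; next at j=7:; next acc becomes -10920; next at k=0:; next acc becomes -10921; next at k=1:; next acc becomes -10922; next at k=2:; next acc becomes -10923; next final value 10545
price_opt: tmp becomes -378; next acc becomes 0; next at j=3:; next acc becomes 0; next at k=0:; next tot becomes 10; next acc becomes -1; next at k=1:; next tot becomes 10; next acc becomes -2; next at k=2:; next tot becomes 10; next acc becomes -3; next at j=4:; next acc becomes 24; next at k=0:; next tot becomes 10; next acc becomes 23; next at k=1:; next tot becomes 10; next acc becomes 22; next at k=2:; next tot becomes 10; next acc becomes 21; next at j=5:; next acc becomes -168; next at k=0:; next tot becomes 10; next acc becomes -169; next at k=1:; next tot becomes 10; next acc becomes -170; next at k=2:; next tot becomes 10; next acc becomes -171; next at j=6:; next acc becomes 1368; next at k=0:; next tot becomes 10; next acc becomes 1367; next at k=1:; next tot becomes 10; next acc becomes 1366; next at k=2:; next tot becomes 10; next acc becomes 1365; next at j=7:; next acc becomes -10920; next at k=0:; next tot becomes 10; next acc becomes -10921; next at k=1:; next tot becomes 10; next acc becomes -10922; next at k=2:; next tot becomes 10; next acc becomes -10923; next final value -11301
verdict: not equivalent; witness: a=-5, b=5, c=-2


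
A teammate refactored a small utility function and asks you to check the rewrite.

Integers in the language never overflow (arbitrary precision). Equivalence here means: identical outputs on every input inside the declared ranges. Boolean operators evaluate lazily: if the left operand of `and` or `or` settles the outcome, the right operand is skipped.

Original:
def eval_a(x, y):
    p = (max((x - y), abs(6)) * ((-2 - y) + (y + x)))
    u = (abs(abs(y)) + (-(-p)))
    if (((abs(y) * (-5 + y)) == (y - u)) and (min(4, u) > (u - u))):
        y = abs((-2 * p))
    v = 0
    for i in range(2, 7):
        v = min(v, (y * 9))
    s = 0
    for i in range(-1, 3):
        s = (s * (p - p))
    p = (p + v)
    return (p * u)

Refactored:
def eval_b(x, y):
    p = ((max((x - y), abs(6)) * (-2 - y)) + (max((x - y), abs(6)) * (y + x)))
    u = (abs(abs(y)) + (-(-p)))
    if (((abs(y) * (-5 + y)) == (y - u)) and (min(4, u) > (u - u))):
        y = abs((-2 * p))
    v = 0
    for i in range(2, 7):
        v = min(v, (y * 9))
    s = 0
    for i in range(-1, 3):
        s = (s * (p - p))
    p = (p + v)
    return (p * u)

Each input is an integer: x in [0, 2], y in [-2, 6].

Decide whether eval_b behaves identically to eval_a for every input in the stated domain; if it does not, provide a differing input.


Changes here: arithmetic usage differs; also min/max/abs usage differs; also constant usage differs; the full 27-point sweep finds no disagreement.
verdict: equivalent


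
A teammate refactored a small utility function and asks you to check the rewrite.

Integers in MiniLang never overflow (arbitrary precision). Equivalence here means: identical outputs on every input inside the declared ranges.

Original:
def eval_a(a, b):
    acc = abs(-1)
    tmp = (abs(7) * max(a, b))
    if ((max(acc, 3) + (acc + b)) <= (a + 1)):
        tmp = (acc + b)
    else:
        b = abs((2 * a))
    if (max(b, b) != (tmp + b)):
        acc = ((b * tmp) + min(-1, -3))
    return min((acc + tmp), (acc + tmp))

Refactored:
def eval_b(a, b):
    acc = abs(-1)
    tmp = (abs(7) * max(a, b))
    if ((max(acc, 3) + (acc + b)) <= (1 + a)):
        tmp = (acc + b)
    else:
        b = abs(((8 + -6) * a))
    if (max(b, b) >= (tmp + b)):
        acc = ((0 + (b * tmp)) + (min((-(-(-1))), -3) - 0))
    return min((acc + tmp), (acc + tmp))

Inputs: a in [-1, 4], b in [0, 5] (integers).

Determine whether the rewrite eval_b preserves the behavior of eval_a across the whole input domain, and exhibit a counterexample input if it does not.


Run the pair on a=-1, b=0.
eval_a: acc := 1 | tmp := 0 | ((max(acc, 3) + (acc + b)) <= (a + 1)): false | b := 2 | (max(b, b) != (tmp + b)): false | result 1
eval_b: acc := 1 | tmp := 0 | ((max(acc, 3) + (acc + b)) <= (1 + a)): false | b := 2 | (max(b, b) >= (tmp + b)): true | acc := -3 | result -3
1 against -3: the behavior changed.
verdict: not equivalent; witness: a=-1, b=0


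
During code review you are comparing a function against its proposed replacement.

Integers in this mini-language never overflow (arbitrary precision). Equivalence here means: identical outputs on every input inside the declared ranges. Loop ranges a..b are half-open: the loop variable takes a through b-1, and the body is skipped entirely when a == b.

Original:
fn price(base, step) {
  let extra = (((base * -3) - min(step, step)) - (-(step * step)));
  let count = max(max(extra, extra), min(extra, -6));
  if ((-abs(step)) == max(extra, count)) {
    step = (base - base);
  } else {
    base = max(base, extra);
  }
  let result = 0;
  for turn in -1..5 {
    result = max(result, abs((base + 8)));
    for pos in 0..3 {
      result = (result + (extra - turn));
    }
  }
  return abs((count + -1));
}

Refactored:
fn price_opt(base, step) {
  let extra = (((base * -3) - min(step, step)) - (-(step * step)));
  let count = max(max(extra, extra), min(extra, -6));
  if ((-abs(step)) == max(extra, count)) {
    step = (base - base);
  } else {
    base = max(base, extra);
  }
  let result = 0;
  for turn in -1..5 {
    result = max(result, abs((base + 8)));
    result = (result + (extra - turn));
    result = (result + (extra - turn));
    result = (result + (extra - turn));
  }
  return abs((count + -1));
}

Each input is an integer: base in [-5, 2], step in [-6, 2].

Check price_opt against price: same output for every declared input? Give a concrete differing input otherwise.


This is a faithful refactor — arithmetic usage differs, plus loop structure differs, plus statement counts differ, plus local variable names differ, but the computed results match everywhere.
Spot check at base=0, step=2 — price: extra becomes 2; next count becomes 2; next ((-abs(step)) == max(extra, count)) evaluates to false; next base becomes 2; next result becomes 0; next at turn=-1:; next result becomes 10; next at pos=0:; next result becomes 13; next at pos=1:; next result becomes 16; next at pos=2:; next result becomes 19; next at turn=0:; next result becomes 19; next at pos=0:; next result becomes 21; next at pos=1:; next result becomes 23; next at pos=2:; next result becomes 25; next at turn=1:; next result becomes 25; next at pos=0:; next result becomes 26; next at pos=1:; next result becomes 27; next at pos=2:; next result becomes 28; next at turn=2:; next result becomes 28; next at pos=0:; next result becomes 28; next at pos=1:; next result becomes 28; next at pos=2:; next result becomes 28; next at turn=3:; next result becomes 28; next at pos=0:; next result becomes 27; next at pos=1:; next result becomes 26; next at pos=2:; next result becomes 25; next at turn=4:; next result becomes 25; next at pos=0:; next result becomes 23; next at pos=1:; next result becomes 21; next at pos=2:; next result becomes 19; next final value 1. price_opt: extra becomes 2; next count becomes 2; next ((-abs(step)) == max(extra, count)) evaluates to false; next base becomes 2; next result becomes 0; next at turn=-1:; next result becomes 10; next result becomes 13; next result becomes 16; next result becomes 19; next at turn=0:; next result becomes 19; next result becomes 21; next result becomes 23; next result becomes 25; next at turn=1:; next result becomes 25; next result becomes 26; next result becomes 27; next result becomes 28; next at turn=2:; next result becomes 28; next result becomes 28; next result becomes 28; next result becomes 28; next at turn=3:; next result becomes 28; next result becomes 27; next result becomes 26; next result becomes 25; next at turn=4:; next result becomes 25; next result becomes 23; next result becomes 21; next result becomes 19; next final value 1. Both give 1.
An exhaustive pass over the 72 declared inputs shows identical outputs.
verdict: equivalent


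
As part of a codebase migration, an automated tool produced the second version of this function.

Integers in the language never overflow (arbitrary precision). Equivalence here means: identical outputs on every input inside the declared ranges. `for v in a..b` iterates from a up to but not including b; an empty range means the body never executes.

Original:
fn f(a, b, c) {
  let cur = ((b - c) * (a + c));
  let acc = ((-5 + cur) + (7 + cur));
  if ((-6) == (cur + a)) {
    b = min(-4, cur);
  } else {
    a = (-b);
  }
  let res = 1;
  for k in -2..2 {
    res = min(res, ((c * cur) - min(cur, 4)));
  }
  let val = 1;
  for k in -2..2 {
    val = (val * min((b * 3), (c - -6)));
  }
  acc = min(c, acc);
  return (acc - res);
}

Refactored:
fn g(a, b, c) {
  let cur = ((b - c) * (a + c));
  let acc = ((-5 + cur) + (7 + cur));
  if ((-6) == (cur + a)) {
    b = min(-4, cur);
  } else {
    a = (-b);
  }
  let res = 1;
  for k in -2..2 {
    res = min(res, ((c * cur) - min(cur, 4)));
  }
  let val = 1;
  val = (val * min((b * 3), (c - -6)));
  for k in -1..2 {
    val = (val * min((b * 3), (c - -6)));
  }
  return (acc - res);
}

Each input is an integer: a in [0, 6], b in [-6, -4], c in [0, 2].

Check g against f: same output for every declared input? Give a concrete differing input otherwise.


The rewrite breaks on a=0, b=-6, c=0, where the results are 0 and 2.
f: cur=0, then acc=2, then ((-6) == (cur + a)) is false, then a=6, then res=1, then (k=-2), then res=0, then (k=-1), then res=0, then (k=0), then res=0, then (k=1), then res=0, then val=1, then (k=-2), then val=-18, then (k=-1), then val=324, then (k=0), then val=-5832, then (k=1), then val=104976, then acc=0, then returns 0
g: cur=0, then acc=2, then ((-6) == (cur + a)) is false, then a=6, then res=1, then (k=-2), then res=0, then (k=-1), then res=0, then (k=0), then res=0, then (k=1), then res=0, then val=1, then val=-18, then (k=-1), then val=324, then (k=0), then val=-5832, then (k=1), then val=104976, then returns 2
verdict: not equivalent; witness: a=0, b=-6, c=0


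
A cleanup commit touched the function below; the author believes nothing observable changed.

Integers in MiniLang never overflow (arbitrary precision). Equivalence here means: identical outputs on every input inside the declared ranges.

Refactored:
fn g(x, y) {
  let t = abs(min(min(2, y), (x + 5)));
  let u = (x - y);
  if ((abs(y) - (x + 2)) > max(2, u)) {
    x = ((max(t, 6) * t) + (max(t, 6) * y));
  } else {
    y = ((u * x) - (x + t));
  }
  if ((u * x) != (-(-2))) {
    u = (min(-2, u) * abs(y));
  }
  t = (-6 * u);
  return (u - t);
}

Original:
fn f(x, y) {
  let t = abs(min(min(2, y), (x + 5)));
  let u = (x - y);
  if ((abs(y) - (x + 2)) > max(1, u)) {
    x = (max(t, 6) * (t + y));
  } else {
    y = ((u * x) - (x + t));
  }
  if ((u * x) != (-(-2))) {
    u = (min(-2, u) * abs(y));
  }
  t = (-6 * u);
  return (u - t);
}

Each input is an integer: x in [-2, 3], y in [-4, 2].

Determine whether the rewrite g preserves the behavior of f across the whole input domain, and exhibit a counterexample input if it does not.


Take x=-2, y=-2.
f: t = 2; u = 0; ((abs(y) - (x + 2)) > max(1, u)) -> true; x = 0; ((u * x) != (-(-2))) -> true; u = -4; t = 24; return -28
g: t = 2; u = 0; ((abs(y) - (x + 2)) > max(2, u)) -> false; y = 0; ((u * x) != (-(-2))) -> true; u = 0; t = 0; return 0
-28 and 0 differ, so these are not the same function on this domain.
verdict: not equivalent; witness: x=-2, y=-2
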